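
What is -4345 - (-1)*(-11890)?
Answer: -16235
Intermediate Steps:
-4345 - (-1)*(-11890) = -4345 - 1*11890 = -4345 - 11890 = -16235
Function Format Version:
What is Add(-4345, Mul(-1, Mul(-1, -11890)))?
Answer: -16235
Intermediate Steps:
Add(-4345, Mul(-1, Mul(-1, -11890))) = Add(-4345, Mul(-1, 11890)) = Add(-4345, -11890) = -16235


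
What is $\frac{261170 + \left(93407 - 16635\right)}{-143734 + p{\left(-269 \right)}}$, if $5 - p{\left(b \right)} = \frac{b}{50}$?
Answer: $- \frac{16897100}{7186181} \approx -2.3513$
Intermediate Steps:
$p{\left(b \right)} = 5 - \frac{b}{50}$
$\frac{261170 + \left(93407 - 16635\right)}{-143734 + p{\left(-269 \right)}} = \frac{261170 + \left(93407 - 16635\right)}{-143734 + \left(5 - - \frac{269}{50}\right)} = \frac{261170 + 76772}{-143734 + \left(5 + \frac{269}{50}\right)} = \frac{337942}{-143734 + \frac{519}{50}} = \frac{337942}{- \frac{7186181}{50}} = 337942 \left(- \frac{50}{7186181}\right) = - \frac{16897100}{7186181}$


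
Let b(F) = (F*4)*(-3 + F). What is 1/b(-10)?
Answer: 1/520 ≈ 0.0019231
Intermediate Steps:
b(F) = 4*F*(-3 + F) (b(F) = (4*F)*(-3 + F) = 4*F*(-3 + F))
1/b(-10) = 1/(4*(-10)*(-3 - 10)) = 1/(4*(-10)*(-13)) = 1/520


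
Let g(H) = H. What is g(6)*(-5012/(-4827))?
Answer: 10024/1609 ≈ 6.2300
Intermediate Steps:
g(6)*(-5012/(-4827)) = 6*(-5012/(-4827)) = 6*(-5012*(-1/4827)) = 6*(5012/4827) = 10024/1609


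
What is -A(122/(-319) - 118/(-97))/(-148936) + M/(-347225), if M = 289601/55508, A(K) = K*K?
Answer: -3557528873439023033/343558817760776915834900 ≈ -1.0355e-5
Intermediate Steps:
A(K) = K**2
M = 289601/55508 (M = 289601*(1/55508) = 289601/55508 ≈ 5.2173)
-A(122/(-319) - 118/(-97))/(-148936) + M/(-347225) = -(122/(-319) - 118/(-97))**2/(-148936) + (289601/55508)/(-347225) = -(122*(-1/319) - 118*(-1/97))**2*(-1/148936) + (289601/55508)*(-1/347225) = -(-122/319 + 118/97)**2*(-1/148936) - 289601/19273765300 = -(25808/30943)**2*(-1/148936) - 289601/19273765300 = -1*666052864/957469249*(-1/148936) - 289601/19273765300 = -666052864/957469249*(-1/148936) - 289601/19273765300 = 83256608/17825205008633 - 289601/19273765300 = -3557528873439023033/343558817760776915834900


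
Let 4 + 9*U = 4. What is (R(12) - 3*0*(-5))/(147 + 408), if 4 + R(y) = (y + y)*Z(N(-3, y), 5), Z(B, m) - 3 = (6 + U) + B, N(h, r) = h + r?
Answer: 428/555 ≈ 0.77117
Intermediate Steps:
U = 0 (U = -4/9 + (1/9)*4 = -4/9 + 4/9 = 0)
Z(B, m) = 9 + B (Z(B, m) = 3 + ((6 + 0) + B) = 3 + (6 + B) = 9 + B)
R(y) = -4 + 2*y*(6 + y) (R(y) = -4 + (y + y)*(9 + (-3 + y)) = -4 + (2*y)*(6 + y) = -4 + 2*y*(6 + y))
(R(12) - 3*0*(-5))/(147 + 408) = ((-4 + 2*12*(6 + 12)) - 3*0*(-5))/(147 + 408) = ((-4 + 2*12*18) + 0*(-5))/555 = ((-4 + 432) + 0)*(1/555) = (428 + 0)*(1/555) = 428*(1/555) = 428/555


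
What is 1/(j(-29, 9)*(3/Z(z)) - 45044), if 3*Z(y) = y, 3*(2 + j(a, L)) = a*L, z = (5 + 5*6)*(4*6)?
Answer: -280/12612587 ≈ -2.2200e-5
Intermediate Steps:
z = 840 (z = (5 + 30)*24 = 35*24 = 840)
j(a, L) = -2 + L*a/3 (j(a, L) = -2 + (a*L)/3 = -2 + (L*a)/3 = -2 + L*a/3)
Z(y) = y/3
1/(j(-29, 9)*(3/Z(z)) - 45044) = 1/((-2 + (⅓)*9*(-29))*(3/(((⅓)*840))) - 45044) = 1/((-2 - 87)*(3/280) - 45044) = 1/(-267/280 - 45044) = 1/(-12612587/280) = -280/12612587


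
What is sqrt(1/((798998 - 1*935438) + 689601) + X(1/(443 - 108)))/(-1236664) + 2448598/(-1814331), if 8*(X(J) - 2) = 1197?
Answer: -2448598/1814331 - sqrt(15149483547978)/390899597088 ≈ -1.3496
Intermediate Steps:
X(J) = 1213/8 (X(J) = 2 + (1/8)*1197 = 2 + 1197/8 = 1213/8)
sqrt(1/((798998 - 1*935438) + 689601) + X(1/(443 - 108)))/(-1236664) + 2448598/(-1814331) = sqrt(1/((798998 - 1*935438) + 689601) + 1213/8)/(-1236664) + 2448598/(-1814331) = sqrt(1/((798998 - 935438) + 689601) + 1213/8)*(-1/1236664) + 2448598*(-1/1814331) = sqrt(1/(-136440 + 689601) + 1213/8)*(-1/1236664) - 2448598/1814331 = sqrt(1/553161 + 1213/8)*(-1/1236664) - 2448598/1814331 = sqrt(670984301/4425288)*(-1/1236664) - 2448598/1814331 = (sqrt(15149483547978)/316092)*(-1/1236664) - 2448598/1814331 = -sqrt(15149483547978)/390899597088 - 2448598/1814331 = -2448598/1814331 - sqrt(15149483547978)/390899597088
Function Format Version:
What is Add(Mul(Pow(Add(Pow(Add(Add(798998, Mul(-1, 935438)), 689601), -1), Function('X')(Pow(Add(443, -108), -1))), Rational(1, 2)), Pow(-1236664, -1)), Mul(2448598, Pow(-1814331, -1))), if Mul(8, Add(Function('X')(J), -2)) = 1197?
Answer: Add(Rational(-2448598, 1814331), Mul(Rational(-1, 390899597088), Pow(15149483547978, Rational(1, 2)))) ≈ -1.3496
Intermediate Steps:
Function('X')(J) = Rational(1213, 8) (Function('X')(J) = Add(2, Mul(Rational(1, 8), 1197)) = Add(2, Rational(1197, 8)) = Rational(1213, 8))
Add(Mul(Pow(Add(Pow(Add(Add(798998, Mul(-1, 935438)), 689601), -1), Function('X')(Pow(Add(443, -108), -1))), Rational(1, 2)), Pow(-1236664, -1)), Mul(2448598, Pow(-1814331, -1))) = Add(Mul(Pow(Add(Pow(Add(Add(798998, Mul(-1, 935438)), 689601), -1), Rational(1213, 8)), Rational(1, 2)), Pow(-1236664, -1)), Mul(2448598, Pow(-1814331, -1))) = Add(Mul(Pow(Add(Pow(Add(Add(798998, -935438), 689601), -1), Rational(1213, 8)), Rational(1, 2)), Rational(-1, 1236664)), Mul(2448598, Rational(-1, 1814331))) = Add(Mul(Pow(Add(Pow(Add(-136440, 689601), -1), Rational(1213, 8)), Rational(1, 2)), Rational(-1, 1236664)), Rational(-2448598, 1814331)) = Add(Mul(Pow(Add(Pow(553161, -1), Rational(1213, 8)), Rational(1, 2)), Rational(-1, 1236664)), Rational(-2448598, 1814331)) = Add(Mul(Pow(Add(Rational(1, 553161), Rational(1213, 8)), Rational(1, 2)), Rational(-1, 1236664)), Rational(-2448598, 1814331)) = Add(Mul(Pow(Rational(670984301, 4425288), Rational(1, 2)), Rational(-1, 1236664)), Rational(-2448598, 1814331)) = Add(Mul(Mul(Rational(1, 316092), Pow(15149483547978, Rational(1, 2))), Rational(-1, 1236664)), Rational(-2448598, 1814331)) = Add(Mul(Rational(-1, 390899597088), Pow(15149483547978, Rational(1, 2))), Rational(-2448598, 1814331)) = Add(Rational(-2448598, 1814331), Mul(Rational(-1, 390899597088), Pow(15149483547978, Rational(1, 2))))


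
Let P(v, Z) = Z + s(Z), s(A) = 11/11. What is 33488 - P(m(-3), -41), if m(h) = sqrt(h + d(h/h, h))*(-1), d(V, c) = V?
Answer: 33528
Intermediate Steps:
s(A) = 1 (s(A) = 11*(1/11) = 1)
m(h) = -sqrt(1 + h) (m(h) = sqrt(h + h/h)*(-1) = sqrt(h + 1)*(-1) = sqrt(1 + h)*(-1) = -sqrt(1 + h))
P(v, Z) = 1 + Z (P(v, Z) = Z + 1 = 1 + Z)
33488 - P(m(-3), -41) = 33488 - (1 - 41) = 33488 - 1*(-40) = 33488 + 40 = 33528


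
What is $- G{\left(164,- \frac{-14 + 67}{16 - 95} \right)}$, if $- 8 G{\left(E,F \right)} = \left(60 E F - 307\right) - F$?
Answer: $\frac{248607}{316} \approx 786.73$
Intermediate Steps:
$G{\left(E,F \right)} = \frac{307}{8} + \frac{F}{8} - \frac{15 E F}{2}$ ($G{\left(E,F \right)} = - \frac{\left(60 E F - 307\right) - F}{8} = - \frac{\left(-307 + 60 E F\right) - F}{8} = - \frac{-307 - F + 60 E F}{8} = \frac{307}{8} + \frac{F}{8} - \frac{15 E F}{2}$)
$- G{\left(164,- \frac{-14 + 67}{16 - 95} \right)} = - (\frac{307}{8} + \frac{\left(-1\right) \frac{-14 + 67}{16 - 95}}{8} - 1230 \left(- \frac{-14 + 67}{16 - 95}\right)) = - (\frac{307}{8} + \frac{\left(-1\right) \frac{53}{-79}}{8} - 1230 \left(- \frac{53}{-79}\right)) = - (\frac{307}{8} + \frac{\left(-1\right) 53 \left(- \frac{1}{79}\right)}{8} - 1230 \left(- \frac{53 \left(-1\right)}{79}\right)) = - (\frac{307}{8} + \frac{\left(-1\right) \left(- \frac{53}{79}\right)}{8} - 1230 \left(\left(-1\right) \left(- \frac{53}{79}\right)\right)) = - (\frac{307}{8} + \frac{1}{8} \cdot \frac{53}{79} - 1230 \cdot \frac{53}{79}) = - (\frac{307}{8} + \frac{53}{632} - \frac{65190}{79}) = \left(-1\right) \left(- \frac{248607}{316}\right) = \frac{248607}{316}$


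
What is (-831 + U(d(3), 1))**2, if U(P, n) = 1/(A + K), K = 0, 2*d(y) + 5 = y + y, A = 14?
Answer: 135326689/196 ≈ 6.9044e+5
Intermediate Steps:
d(y) = -5/2 + y (d(y) = -5/2 + (y + y)/2 = -5/2 + (2*y)/2 = -5/2 + y)
U(P, n) = 1/14 (U(P, n) = 1/(14 + 0) = 1/14)
(-831 + U(d(3), 1))**2 = (-831 + 1/14)**2 = (-11633/14)**2 = 135326689/196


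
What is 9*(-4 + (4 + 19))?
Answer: 171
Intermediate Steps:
9*(-4 + (4 + 19)) = 9*(-4 + 23) = 9*19 = 171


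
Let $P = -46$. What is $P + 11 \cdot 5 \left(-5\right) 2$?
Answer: $-596$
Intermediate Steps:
$P + 11 \cdot 5 \left(-5\right) 2 = -46 + 11 \cdot 5 \left(-5\right) 2 = -46 + 11 \left(\left(-25\right) 2\right) = -46 + 11 \left(-50\right) = -46 - 550 = -596$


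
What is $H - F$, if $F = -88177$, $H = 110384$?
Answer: $198561$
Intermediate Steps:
$H - F = 110384 - -88177 = 110384 + 88177 = 198561$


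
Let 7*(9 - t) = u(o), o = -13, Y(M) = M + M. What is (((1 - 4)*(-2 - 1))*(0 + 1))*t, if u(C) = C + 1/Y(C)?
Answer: 17793/182 ≈ 97.764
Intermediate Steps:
Y(M) = 2*M
u(C) = C + 1/(2*C)
t = 1977/182 (t = 9 - (-13 + (½)/(-13))/7 = 9 - (-13 + (½)*(-1/13))/7 = 9 - (-13 - 1/26)/7 = 9 - ⅐*(-339/26) = 9 + 339/182 = 1977/182 ≈ 10.863)
(((1 - 4)*(-2 - 1))*(0 + 1))*t = (((1 - 4)*(-2 - 1))*(0 + 1))*(1977/182) = (-3*(-3)*1)*(1977/182) = (9*1)*(1977/182) = 9*(1977/182) = 17793/182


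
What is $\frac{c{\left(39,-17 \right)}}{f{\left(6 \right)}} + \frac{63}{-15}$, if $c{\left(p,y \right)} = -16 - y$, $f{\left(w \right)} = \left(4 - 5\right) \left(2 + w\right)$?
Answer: $- \frac{173}{40} \approx -4.325$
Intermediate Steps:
$f{\left(w \right)} = -2 - w$ ($f{\left(w \right)} = \left(4 - 5\right) \left(2 + w\right) = - (2 + w) = -2 - w$)
$\frac{c{\left(39,-17 \right)}}{f{\left(6 \right)}} + \frac{63}{-15} = \frac{-16 - -17}{-2 - 6} + \frac{63}{-15} = \frac{-16 + 17}{-2 - 6} + 63 \left(- \frac{1}{15}\right) = 1 \frac{1}{-8} - \frac{21}{5} = 1 \left(- \frac{1}{8}\right) - \frac{21}{5} = - \frac{1}{8} - \frac{21}{5} = - \frac{173}{40}$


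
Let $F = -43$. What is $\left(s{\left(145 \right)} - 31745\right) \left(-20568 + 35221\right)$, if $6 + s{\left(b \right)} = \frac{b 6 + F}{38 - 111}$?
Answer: $- \frac{33975178450}{73} \approx -4.6541 \cdot 10^{8}$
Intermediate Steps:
$s{\left(b \right)} = - \frac{395}{73} - \frac{6 b}{73}$ ($s{\left(b \right)} = -6 + \frac{b 6 - 43}{38 - 111} = -6 + \frac{6 b - 43}{-73} = -6 + \left(-43 + 6 b\right) \left(- \frac{1}{73}\right) = -6 - \left(- \frac{43}{73} + \frac{6 b}{73}\right) = - \frac{395}{73} - \frac{6 b}{73}$)
$\left(s{\left(145 \right)} - 31745\right) \left(-20568 + 35221\right) = \left(\left(- \frac{395}{73} - \frac{870}{73}\right) - 31745\right) \left(-20568 + 35221\right) = \left(\left(- \frac{395}{73} - \frac{870}{73}\right) - 31745\right) 14653 = \left(- \frac{1265}{73} - 31745\right) 14653 = \left(- \frac{2318650}{73}\right) 14653 = - \frac{33975178450}{73}$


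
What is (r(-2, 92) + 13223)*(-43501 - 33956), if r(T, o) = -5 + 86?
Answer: -1030487928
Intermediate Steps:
r(T, o) = 81
(r(-2, 92) + 13223)*(-43501 - 33956) = (81 + 13223)*(-43501 - 33956) = 13304*(-77457) = -1030487928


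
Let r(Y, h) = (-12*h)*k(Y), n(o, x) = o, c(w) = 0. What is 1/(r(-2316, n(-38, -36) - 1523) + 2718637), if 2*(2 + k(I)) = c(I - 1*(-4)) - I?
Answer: 1/24372829 ≈ 4.1029e-8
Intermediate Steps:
k(I) = -2 - I/2 (k(I) = -2 + (0 - I)/2 = -2 + (-I)/2 = -2 - I/2)
r(Y, h) = -12*h*(-2 - Y/2) (r(Y, h) = (-12*h)*(-2 - Y/2) = -12*h*(-2 - Y/2))
1/(r(-2316, n(-38, -36) - 1523) + 2718637) = 1/(6*(-38 - 1523)*(4 - 2316) + 2718637) = 1/(6*(-1561)*(-2312) + 2718637) = 1/(21654192 + 2718637) = 1/24372829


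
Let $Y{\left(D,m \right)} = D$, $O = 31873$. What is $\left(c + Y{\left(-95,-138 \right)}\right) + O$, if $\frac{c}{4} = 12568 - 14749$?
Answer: $23054$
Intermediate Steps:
$c = -8724$ ($c = 4 \left(12568 - 14749\right) = 4 \left(-2181\right) = -8724$)
$\left(c + Y{\left(-95,-138 \right)}\right) + O = \left(-8724 - 95\right) + 31873 = -8819 + 31873 = 23054$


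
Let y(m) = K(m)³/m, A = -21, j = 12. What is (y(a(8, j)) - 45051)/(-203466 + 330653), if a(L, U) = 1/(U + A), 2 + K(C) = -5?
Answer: -41964/127187 ≈ -0.32994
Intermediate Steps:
K(C) = -7 (K(C) = -2 - 5 = -7)
a(L, U) = 1/(-21 + U) (a(L, U) = 1/(U - 21) = 1/(-21 + U))
y(m) = -343/m (y(m) = (-7)³/m = -343/m)
(y(a(8, j)) - 45051)/(-203466 + 330653) = (-343/(1/(-21 + 12)) - 45051)/(-203466 + 330653) = (-343/(1/(-9)) - 45051)/127187 = (-343/(-⅑) - 45051)*(1/127187) = (-343*(-9) - 45051)*(1/127187) = (3087 - 45051)*(1/127187) = -41964*1/127187 = -41964/127187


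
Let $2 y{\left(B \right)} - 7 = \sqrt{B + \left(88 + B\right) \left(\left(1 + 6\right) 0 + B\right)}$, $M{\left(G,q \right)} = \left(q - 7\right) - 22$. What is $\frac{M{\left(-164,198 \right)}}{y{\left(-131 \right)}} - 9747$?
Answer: $- \frac{7593251}{779} + \frac{338 \sqrt{5502}}{5453} \approx -9742.8$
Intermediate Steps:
$M{\left(G,q \right)} = -29 + q$ ($M{\left(G,q \right)} = \left(-7 + q\right) - 22 = -29 + q$)
$y{\left(B \right)} = \frac{7}{2} + \frac{\sqrt{B + B \left(88 + B\right)}}{2}$ ($y{\left(B \right)} = \frac{7}{2} + \frac{\sqrt{B + \left(88 + B\right) \left(\left(1 + 6\right) 0 + B\right)}}{2} = \frac{7}{2} + \frac{\sqrt{B + \left(88 + B\right) \left(7 \cdot 0 + B\right)}}{2} = \frac{7}{2} + \frac{\sqrt{B + \left(88 + B\right) \left(0 + B\right)}}{2} = \frac{7}{2} + \frac{\sqrt{B + \left(88 + B\right) B}}{2} = \frac{7}{2} + \frac{\sqrt{B + B \left(88 + B\right)}}{2}$)
$\frac{M{\left(-164,198 \right)}}{y{\left(-131 \right)}} - 9747 = \frac{-29 + 198}{\frac{7}{2} + \frac{\sqrt{- 131 \left(89 - 131\right)}}{2}} - 9747 = \frac{169}{\frac{7}{2} + \frac{\sqrt{\left(-131\right) \left(-42\right)}}{2}} - 9747 = \frac{169}{\frac{7}{2} + \frac{\sqrt{5502}}{2}} - 9747 = -9747 + \frac{169}{\frac{7}{2} + \frac{\sqrt{5502}}{2}}$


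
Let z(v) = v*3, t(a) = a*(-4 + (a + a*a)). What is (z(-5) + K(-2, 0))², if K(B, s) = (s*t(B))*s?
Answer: 225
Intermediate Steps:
t(a) = a*(-4 + a + a²) (t(a) = a*(-4 + (a + a²)) = a*(-4 + a + a²))
z(v) = 3*v
K(B, s) = B*s²*(-4 + B + B²) (K(B, s) = (s*(B*(-4 + B + B²)))*s = (B*s*(-4 + B + B²))*s = B*s²*(-4 + B + B²))
(z(-5) + K(-2, 0))² = (3*(-5) - 2*0²*(-4 - 2 + (-2)²))² = (-15 - 2*0*(-4 - 2 + 4))² = (-15 - 2*0*(-2))² = (-15 + 0)² = (-15)² = 225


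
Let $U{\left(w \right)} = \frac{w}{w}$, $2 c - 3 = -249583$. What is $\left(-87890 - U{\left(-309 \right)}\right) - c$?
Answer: $36899$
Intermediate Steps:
$c = -124790$ ($c = \frac{3}{2} + \frac{1}{2} \left(-249583\right) = \frac{3}{2} - \frac{249583}{2} = -124790$)
$U{\left(w \right)} = 1$
$\left(-87890 - U{\left(-309 \right)}\right) - c = \left(-87890 - 1\right) - -124790 = \left(-87890 - 1\right) + 124790 = -87891 + 124790 = 36899$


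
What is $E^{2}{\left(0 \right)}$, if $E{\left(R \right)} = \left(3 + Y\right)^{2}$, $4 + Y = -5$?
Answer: $1296$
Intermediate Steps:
$Y = -9$ ($Y = -4 - 5 = -9$)
$E{\left(R \right)} = 36$ ($E{\left(R \right)} = \left(3 - 9\right)^{2} = \left(-6\right)^{2} = 36$)
$E^{2}{\left(0 \right)} = 36^{2} = 1296$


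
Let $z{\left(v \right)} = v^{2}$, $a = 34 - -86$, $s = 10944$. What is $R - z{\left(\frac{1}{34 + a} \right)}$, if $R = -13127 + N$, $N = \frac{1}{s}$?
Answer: $- \frac{851771330759}{64886976} \approx -13127.0$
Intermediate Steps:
$N = \frac{1}{10944} \approx 9.1374 \cdot 10^{-5}$
$a = 120$ ($a = 34 + 86 = 120$)
$R = - \frac{143661887}{10944}$ ($R = -13127 + \frac{1}{10944} = - \frac{143661887}{10944} \approx -13127.0$)
$R - z{\left(\frac{1}{34 + a} \right)} = - \frac{143661887}{10944} - \left(\frac{1}{34 + 120}\right)^{2} = - \frac{143661887}{10944} - \left(\frac{1}{154}\right)^{2} = - \frac{143661887}{10944} - \frac{1}{23716} = - \frac{851771330759}{64886976}$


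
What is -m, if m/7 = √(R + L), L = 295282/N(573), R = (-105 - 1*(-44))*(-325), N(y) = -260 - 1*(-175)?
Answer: -21*√13126295/85 ≈ -895.10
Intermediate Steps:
N(y) = -85 (N(y) = -260 + 175 = -85)
R = 19825 (R = (-105 + 44)*(-325) = -61*(-325) = 19825)
L = -295282/85 (L = 295282/(-85) = 295282*(-1/85) = -295282/85 ≈ -3473.9)
m = 21*√13126295/85 (m = 7*√(19825 - 295282/85) = 7*√(1389843/85) = 7*(3*√13126295/85) = 21*√13126295/85 ≈ 895.10)
-m = -21*√13126295/85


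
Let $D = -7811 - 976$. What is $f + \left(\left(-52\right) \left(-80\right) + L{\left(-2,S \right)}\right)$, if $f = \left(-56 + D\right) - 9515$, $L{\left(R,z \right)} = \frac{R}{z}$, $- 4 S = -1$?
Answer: $-14206$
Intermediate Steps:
$S = \frac{1}{4}$ ($S = \left(- \frac{1}{4}\right) \left(-1\right) = \frac{1}{4} \approx 0.25$)
$D = -8787$ ($D = -7811 - 976 = -8787$)
$f = -18358$ ($f = \left(-56 - 8787\right) - 9515 = -8843 - 9515 = -18358$)
$f + \left(\left(-52\right) \left(-80\right) + L{\left(-2,S \right)}\right) = -18358 - \left(-4160 + 2 \frac{1}{\frac{1}{4}}\right) = -18358 + \left(4160 - 8\right) = -18358 + 4152 = -14206$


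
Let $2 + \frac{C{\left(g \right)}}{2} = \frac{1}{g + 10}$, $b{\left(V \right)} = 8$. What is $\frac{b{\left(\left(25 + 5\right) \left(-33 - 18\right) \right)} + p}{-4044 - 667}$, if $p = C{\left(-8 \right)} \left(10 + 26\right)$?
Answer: $\frac{100}{4711} \approx 0.021227$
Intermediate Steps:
$C{\left(g \right)} = -4 + \frac{2}{10 + g}$ ($C{\left(g \right)} = -4 + \frac{2}{g + 10} = -4 + \frac{2}{10 + g}$)
$p = -108$ ($p = \frac{2 \left(-19 - -16\right)}{10 - 8} \left(10 + 26\right) = \frac{2 \left(-19 + 16\right)}{2} \cdot 36 = 2 \cdot \frac{1}{2} \left(-3\right) 36 = \left(-3\right) 36 = -108$)
$\frac{b{\left(\left(25 + 5\right) \left(-33 - 18\right) \right)} + p}{-4044 - 667} = \frac{8 - 108}{-4044 - 667} = - \frac{100}{-4711} = \left(-100\right) \left(- \frac{1}{4711}\right) = \frac{100}{4711}$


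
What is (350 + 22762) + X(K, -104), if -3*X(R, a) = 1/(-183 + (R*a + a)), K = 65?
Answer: 488610793/21141 ≈ 23112.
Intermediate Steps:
X(R, a) = -1/(3*(-183 + a + R*a)) (X(R, a) = -1/(3*(-183 + (R*a + a))) = -1/(3*(-183 + (a + R*a))) = -1/(3*(-183 + a + R*a)))
(350 + 22762) + X(K, -104) = (350 + 22762) - 1/(-549 + 3*(-104) + 3*65*(-104)) = 23112 - 1/(-549 - 312 - 20280) = 23112 - 1/(-21141) = 23112 - 1*(-1/21141) = 23112 + 1/21141 = 488610793/21141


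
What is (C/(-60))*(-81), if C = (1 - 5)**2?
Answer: 108/5 ≈ 21.600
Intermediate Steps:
C = 16 (C = (-4)**2 = 16)
(C/(-60))*(-81) = (16/(-60))*(-81) = (16*(-1/60))*(-81) = -4/15*(-81) = 108/5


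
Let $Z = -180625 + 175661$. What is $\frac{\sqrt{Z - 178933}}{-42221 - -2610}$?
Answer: $- \frac{21 i \sqrt{417}}{39611} \approx - 0.010826 i$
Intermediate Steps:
$Z = -4964$
$\frac{\sqrt{Z - 178933}}{-42221 - -2610} = \frac{\sqrt{-4964 - 178933}}{-42221 - -2610} = \frac{\sqrt{-183897}}{-42221 + 2610} = \frac{21 i \sqrt{417}}{-39611} = 21 i \sqrt{417} \left(- \frac{1}{39611}\right) = - \frac{21 i \sqrt{417}}{39611}$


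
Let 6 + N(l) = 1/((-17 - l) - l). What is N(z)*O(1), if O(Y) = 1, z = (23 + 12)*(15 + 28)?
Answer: -18163/3027 ≈ -6.0003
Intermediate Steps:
z = 1505 (z = 35*43 = 1505)
N(l) = -6 + 1/(-17 - 2*l) (N(l) = -6 + 1/((-17 - l) - l) = -6 + 1/(-17 - 2*l))
N(z)*O(1) = ((-103 - 12*1505)/(17 + 2*1505))*1 = ((-103 - 18060)/(17 + 3010))*1 = (-18163/3027)*1 = ((1/3027)*(-18163))*1 = -18163/3027*1 = -18163/3027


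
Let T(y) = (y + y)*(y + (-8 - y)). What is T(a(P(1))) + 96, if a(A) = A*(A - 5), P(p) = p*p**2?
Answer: 160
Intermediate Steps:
P(p) = p**3
a(A) = A*(-5 + A)
T(y) = -16*y (T(y) = (2*y)*(-8) = -16*y)
T(a(P(1))) + 96 = -16*1**3*(-5 + 1**3) + 96 = -16*(-5 + 1) + 96 = -16*(-4) + 96 = 64 + 96 = 160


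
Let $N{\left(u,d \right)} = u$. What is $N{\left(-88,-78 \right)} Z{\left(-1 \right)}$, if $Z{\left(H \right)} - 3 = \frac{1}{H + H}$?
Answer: $-220$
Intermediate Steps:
$Z{\left(H \right)} = 3 + \frac{1}{2 H}$ ($Z{\left(H \right)} = 3 + \frac{1}{H + H} = 3 + \frac{1}{2 H}$)
$N{\left(-88,-78 \right)} Z{\left(-1 \right)} = - 88 \left(3 + \frac{1}{2 \left(-1\right)}\right) = - 88 \left(3 + \frac{1}{2} \left(-1\right)\right) = - 88 \left(3 - \frac{1}{2}\right) = \left(-88\right) \frac{5}{2} = -220$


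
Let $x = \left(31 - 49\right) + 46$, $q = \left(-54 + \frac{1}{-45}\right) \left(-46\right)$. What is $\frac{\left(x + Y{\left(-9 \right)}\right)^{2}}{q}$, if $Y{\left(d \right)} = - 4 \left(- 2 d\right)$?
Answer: $\frac{3960}{5083} \approx 0.77907$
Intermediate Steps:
$q = \frac{111826}{45}$ ($q = \left(-54 - \frac{1}{45}\right) \left(-46\right) = \left(- \frac{2431}{45}\right) \left(-46\right) = \frac{111826}{45} \approx 2485.0$)
$x = 28$ ($x = -18 + 46 = 28$)
$Y{\left(d \right)} = 8 d$
$\frac{\left(x + Y{\left(-9 \right)}\right)^{2}}{q} = \frac{\left(28 + 8 \left(-9\right)\right)^{2}}{\frac{111826}{45}} = \left(28 - 72\right)^{2} \cdot \frac{45}{111826} = \left(-44\right)^{2} \cdot \frac{45}{111826} = 1936 \cdot \frac{45}{111826} = \frac{3960}{5083}$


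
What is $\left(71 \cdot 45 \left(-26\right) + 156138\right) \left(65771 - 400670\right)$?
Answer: $-24470400132$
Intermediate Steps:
$\left(71 \cdot 45 \left(-26\right) + 156138\right) \left(65771 - 400670\right) = \left(3195 \left(-26\right) + 156138\right) \left(-334899\right) = \left(-83070 + 156138\right) \left(-334899\right) = 73068 \left(-334899\right) = -24470400132$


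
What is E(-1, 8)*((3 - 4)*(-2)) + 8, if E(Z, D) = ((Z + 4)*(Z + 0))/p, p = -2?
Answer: 11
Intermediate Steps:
E(Z, D) = -Z*(4 + Z)/2 (E(Z, D) = ((Z + 4)*(Z + 0))/(-2) = ((4 + Z)*Z)*(-½) = (Z*(4 + Z))*(-½) = -Z*(4 + Z)/2)
E(-1, 8)*((3 - 4)*(-2)) + 8 = (-½*(-1)*(4 - 1))*((3 - 4)*(-2)) + 8 = (-½*(-1)*3)*(-1*(-2)) + 8 = (3/2)*2 + 8 = 3 + 8 = 11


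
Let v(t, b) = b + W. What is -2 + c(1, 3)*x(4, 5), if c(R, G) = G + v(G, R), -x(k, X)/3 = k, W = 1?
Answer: -62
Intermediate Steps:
x(k, X) = -3*k
v(t, b) = 1 + b (v(t, b) = b + 1 = 1 + b)
c(R, G) = 1 + G + R (c(R, G) = G + (1 + R) = 1 + G + R)
-2 + c(1, 3)*x(4, 5) = -2 + (1 + 3 + 1)*(-3*4) = -2 + 5*(-12) = -2 - 60 = -62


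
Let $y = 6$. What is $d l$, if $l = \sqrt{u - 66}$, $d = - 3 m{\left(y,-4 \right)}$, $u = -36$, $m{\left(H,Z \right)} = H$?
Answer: $- 18 i \sqrt{102} \approx - 181.79 i$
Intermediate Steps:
$d = -18$ ($d = \left(-3\right) 6 = -18$)
$l = i \sqrt{102}$ ($l = \sqrt{-36 - 66} = \sqrt{-102} = i \sqrt{102} \approx 10.1 i$)
$d l = - 18 i \sqrt{102}$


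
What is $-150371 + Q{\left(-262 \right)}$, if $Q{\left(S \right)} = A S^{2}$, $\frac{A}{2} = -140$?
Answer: $-19370691$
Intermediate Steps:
$A = -280$ ($A = 2 \left(-140\right) = -280$)
$Q{\left(S \right)} = - 280 S^{2}$
$-150371 + Q{\left(-262 \right)} = -150371 - 280 \left(-262\right)^{2} = -150371 - 19220320 = -19370691$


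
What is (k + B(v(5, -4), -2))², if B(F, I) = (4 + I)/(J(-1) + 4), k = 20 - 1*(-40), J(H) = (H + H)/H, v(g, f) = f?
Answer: 32761/9 ≈ 3640.1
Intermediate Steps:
J(H) = 2 (J(H) = (2*H)/H = 2)
k = 60 (k = 20 + 40 = 60)
B(F, I) = ⅔ + I/6 (B(F, I) = (4 + I)/(2 + 4) = (4 + I)/6 = (4 + I)*(⅙) = ⅔ + I/6)
(k + B(v(5, -4), -2))² = (60 + (⅔ + (⅙)*(-2)))² = (60 + (⅔ - ⅓))² = (60 + ⅓)² = (181/3)² = 32761/9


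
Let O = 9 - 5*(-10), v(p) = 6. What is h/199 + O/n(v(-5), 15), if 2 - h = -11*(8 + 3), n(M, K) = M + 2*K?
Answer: 16169/7164 ≈ 2.2570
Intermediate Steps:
O = 59 (O = 9 + 50 = 59)
h = 123 (h = 2 - (-11)*(8 + 3) = 2 - (-11)*11 = 2 - 1*(-121) = 2 + 121 = 123)
h/199 + O/n(v(-5), 15) = 123/199 + 59/(6 + 2*15) = 123*(1/199) + 59/(6 + 30) = 123/199 + 59/36 = 16169/7164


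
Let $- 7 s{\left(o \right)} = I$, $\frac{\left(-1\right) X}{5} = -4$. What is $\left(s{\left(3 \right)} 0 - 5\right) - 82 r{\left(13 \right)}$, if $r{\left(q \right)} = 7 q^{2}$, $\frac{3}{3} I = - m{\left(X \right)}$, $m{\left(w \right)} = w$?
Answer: $-97011$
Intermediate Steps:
$X = 20$ ($X = \left(-5\right) \left(-4\right) = 20$)
$I = -20$ ($I = \left(-1\right) 20 = -20$)
$s{\left(o \right)} = \frac{20}{7}$ ($s{\left(o \right)} = \left(- \frac{1}{7}\right) \left(-20\right) = \frac{20}{7}$)
$\left(s{\left(3 \right)} 0 - 5\right) - 82 r{\left(13 \right)} = \left(\frac{20}{7} \cdot 0 - 5\right) - 82 \cdot 7 \cdot 13^{2} = \left(0 - 5\right) - 82 \cdot 7 \cdot 169 = -5 - 97006 = -97011$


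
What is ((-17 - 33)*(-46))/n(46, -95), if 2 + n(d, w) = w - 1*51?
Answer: -575/37 ≈ -15.541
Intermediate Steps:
n(d, w) = -53 + w (n(d, w) = -2 + (w - 1*51) = -2 + (w - 51) = -2 + (-51 + w) = -53 + w)
((-17 - 33)*(-46))/n(46, -95) = ((-17 - 33)*(-46))/(-53 - 95) = -50*(-46)/(-148) = 2300*(-1/148) = -575/37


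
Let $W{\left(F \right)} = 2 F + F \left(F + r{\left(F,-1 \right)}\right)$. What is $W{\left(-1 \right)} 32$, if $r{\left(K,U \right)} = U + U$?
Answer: $32$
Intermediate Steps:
$r{\left(K,U \right)} = 2 U$
$W{\left(F \right)} = 2 F + F \left(-2 + F\right)$ ($W{\left(F \right)} = 2 F + F \left(F + 2 \left(-1\right)\right) = 2 F + F \left(F - 2\right) = 2 F + F \left(-2 + F\right)$)
$W{\left(-1 \right)} 32 = \left(-1\right)^{2} \cdot 32 = 1 \cdot 32 = 32$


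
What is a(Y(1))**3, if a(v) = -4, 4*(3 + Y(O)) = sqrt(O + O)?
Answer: -64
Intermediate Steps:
Y(O) = -3 + sqrt(2)*sqrt(O)/4 (Y(O) = -3 + sqrt(O + O)/4 = -3 + sqrt(2*O)/4 = -3 + (sqrt(2)*sqrt(O))/4 = -3 + sqrt(2)*sqrt(O)/4)
a(Y(1))**3 = (-4)**3 = -64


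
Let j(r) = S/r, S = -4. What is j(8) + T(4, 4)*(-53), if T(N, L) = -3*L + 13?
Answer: -107/2 ≈ -53.500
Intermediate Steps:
T(N, L) = 13 - 3*L
j(r) = -4/r
j(8) + T(4, 4)*(-53) = -4/8 + (13 - 3*4)*(-53) = -4*⅛ + (13 - 12)*(-53) = -½ + 1*(-53) = -½ - 53 = -107/2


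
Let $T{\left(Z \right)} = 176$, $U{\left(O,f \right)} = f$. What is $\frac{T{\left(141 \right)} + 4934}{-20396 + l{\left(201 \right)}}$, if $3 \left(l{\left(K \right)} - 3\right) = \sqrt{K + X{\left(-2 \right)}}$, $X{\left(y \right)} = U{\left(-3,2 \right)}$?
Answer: $- \frac{468937035}{1871434919} - \frac{7665 \sqrt{203}}{1871434919} \approx -0.25063$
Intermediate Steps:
$X{\left(y \right)} = 2$
$l{\left(K \right)} = 3 + \frac{\sqrt{2 + K}}{3}$ ($l{\left(K \right)} = 3 + \frac{\sqrt{K + 2}}{3} = 3 + \frac{\sqrt{2 + K}}{3}$)
$\frac{T{\left(141 \right)} + 4934}{-20396 + l{\left(201 \right)}} = \frac{176 + 4934}{-20396 + \left(3 + \frac{\sqrt{2 + 201}}{3}\right)} = \frac{5110}{-20396 + \left(3 + \frac{\sqrt{203}}{3}\right)} = \frac{5110}{-20393 + \frac{\sqrt{203}}{3}}$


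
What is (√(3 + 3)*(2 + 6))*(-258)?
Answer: -2064*√6 ≈ -5055.8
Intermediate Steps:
(√(3 + 3)*(2 + 6))*(-258) = (√6*8)*(-258) = (8*√6)*(-258) = -2064*√6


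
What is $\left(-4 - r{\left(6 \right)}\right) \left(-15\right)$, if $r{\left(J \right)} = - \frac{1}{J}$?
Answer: $\frac{115}{2} \approx 57.5$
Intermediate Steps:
$\left(-4 - r{\left(6 \right)}\right) \left(-15\right) = \left(-4 - - \frac{1}{6}\right) \left(-15\right) = \left(-4 + \frac{1}{6}\right) \left(-15\right) = \left(- \frac{23}{6}\right) \left(-15\right) = \frac{115}{2}$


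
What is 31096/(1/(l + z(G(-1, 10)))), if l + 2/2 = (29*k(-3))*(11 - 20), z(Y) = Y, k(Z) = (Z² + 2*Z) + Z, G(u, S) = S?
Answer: 279864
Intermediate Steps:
k(Z) = Z² + 3*Z
l = -1 (l = -1 + (29*(-3*(3 - 3)))*(11 - 20) = -1 + (29*(-3*0))*(-9) = -1 + (29*0)*(-9) = -1 + 0*(-9) = -1 + 0 = -1)
31096/(1/(l + z(G(-1, 10)))) = 31096/(1/(-1 + 10)) = 31096/(1/9) = 31096/(⅑) = 31096*9 = 279864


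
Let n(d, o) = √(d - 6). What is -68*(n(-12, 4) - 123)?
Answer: 8364 - 204*I*√2 ≈ 8364.0 - 288.5*I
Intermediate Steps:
n(d, o) = √(-6 + d)
-68*(n(-12, 4) - 123) = -68*(√(-6 - 12) - 123) = -68*(√(-18) - 123) = -68*(3*I*√2 - 123) = -68*(-123 + 3*I*√2) = 8364 - 204*I*√2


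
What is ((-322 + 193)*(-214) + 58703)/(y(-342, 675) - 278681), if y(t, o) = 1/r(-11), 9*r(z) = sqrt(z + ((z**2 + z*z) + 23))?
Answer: -6109380320966/19726427339213 - 776781*sqrt(254)/19726427339213 ≈ -0.30971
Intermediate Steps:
r(z) = sqrt(23 + z + 2*z**2)/9 (r(z) = sqrt(z + ((z**2 + z*z) + 23))/9 = sqrt(z + ((z**2 + z**2) + 23))/9 = sqrt(z + (2*z**2 + 23))/9 = sqrt(z + (23 + 2*z**2))/9 = sqrt(23 + z + 2*z**2)/9)
y(t, o) = 9*sqrt(254)/254 (y(t, o) = 1/(sqrt(23 - 11 + 2*(-11)**2)/9) = 1/(sqrt(23 - 11 + 2*121)/9) = 1/(sqrt(23 - 11 + 242)/9) = 1/(sqrt(254)/9) = 9*sqrt(254)/254)
((-322 + 193)*(-214) + 58703)/(y(-342, 675) - 278681) = ((-322 + 193)*(-214) + 58703)/(9*sqrt(254)/254 - 278681) = (-129*(-214) + 58703)/(-278681 + 9*sqrt(254)/254) = (27606 + 58703)/(-278681 + 9*sqrt(254)/254) = 86309/(-278681 + 9*sqrt(254)/254)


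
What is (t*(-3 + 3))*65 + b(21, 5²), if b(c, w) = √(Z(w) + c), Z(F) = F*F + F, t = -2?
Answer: √671 ≈ 25.904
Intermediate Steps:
Z(F) = F + F² (Z(F) = F² + F = F + F²)
b(c, w) = √(c + w*(1 + w)) (b(c, w) = √(w*(1 + w) + c) = √(c + w*(1 + w)))
(t*(-3 + 3))*65 + b(21, 5²) = -2*(-3 + 3)*65 + √(21 + 5²*(1 + 5²)) = -2*0*65 + √(21 + 25*(1 + 25)) = 0*65 + √(21 + 25*26) = 0 + √(21 + 650) = 0 + √671 = √671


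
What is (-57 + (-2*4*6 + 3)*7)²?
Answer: 138384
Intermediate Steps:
(-57 + (-2*4*6 + 3)*7)² = (-57 + (-8*6 + 3)*7)² = (-57 + (-48 + 3)*7)² = (-57 - 45*7)² = (-57 - 315)² = (-372)² = 138384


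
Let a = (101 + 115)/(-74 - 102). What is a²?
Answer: 729/484 ≈ 1.5062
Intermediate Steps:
a = -27/22 (a = 216/(-176) = 216*(-1/176) = -27/22 ≈ -1.2273)
a² = (-27/22)² = 729/484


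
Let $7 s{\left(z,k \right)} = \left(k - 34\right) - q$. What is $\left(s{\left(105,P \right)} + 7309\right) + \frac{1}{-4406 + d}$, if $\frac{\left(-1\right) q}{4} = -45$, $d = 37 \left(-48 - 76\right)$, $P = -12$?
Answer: $\frac{458127371}{62958} \approx 7276.7$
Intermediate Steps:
$d = -4588$ ($d = 37 \left(-124\right) = -4588$)
$q = 180$ ($q = \left(-4\right) \left(-45\right) = 180$)
$s{\left(z,k \right)} = - \frac{214}{7} + \frac{k}{7}$ ($s{\left(z,k \right)} = \frac{\left(k - 34\right) - 180}{7} = \frac{\left(-34 + k\right) - 180}{7} = \frac{-214 + k}{7} = - \frac{214}{7} + \frac{k}{7}$)
$\left(s{\left(105,P \right)} + 7309\right) + \frac{1}{-4406 + d} = \left(\left(- \frac{214}{7} + \frac{1}{7} \left(-12\right)\right) + 7309\right) + \frac{1}{-4406 - 4588} = \left(\left(- \frac{214}{7} - \frac{12}{7}\right) + 7309\right) + \frac{1}{-8994} = \left(- \frac{226}{7} + 7309\right) - \frac{1}{8994} = \frac{50937}{7} - \frac{1}{8994} = \frac{458127371}{62958}$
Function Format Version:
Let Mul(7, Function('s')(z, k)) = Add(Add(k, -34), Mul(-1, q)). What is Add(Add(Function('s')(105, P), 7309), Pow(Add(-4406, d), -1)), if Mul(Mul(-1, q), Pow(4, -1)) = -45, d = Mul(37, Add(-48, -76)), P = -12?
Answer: Rational(458127371, 62958) ≈ 7276.7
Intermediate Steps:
d = -4588 (d = Mul(37, -124) = -4588)
q = 180 (q = Mul(-4, -45) = 180)
Function('s')(z, k) = Add(Rational(-214, 7), Mul(Rational(1, 7), k)) (Function('s')(z, k) = Mul(Rational(1, 7), Add(Add(k, -34), Mul(-1, 180))) = Mul(Rational(1, 7), Add(Add(-34, k), -180)) = Mul(Rational(1, 7), Add(-214, k)) = Add(Rational(-214, 7), Mul(Rational(1, 7), k)))
Add(Add(Function('s')(105, P), 7309), Pow(Add(-4406, d), -1)) = Add(Add(Add(Rational(-214, 7), Mul(Rational(1, 7), -12)), 7309), Pow(Add(-4406, -4588), -1)) = Add(Add(Add(Rational(-214, 7), Rational(-12, 7)), 7309), Pow(-8994, -1)) = Add(Add(Rational(-226, 7), 7309), Rational(-1, 8994)) = Add(Rational(50937, 7), Rational(-1, 8994)) = Rational(458127371, 62958)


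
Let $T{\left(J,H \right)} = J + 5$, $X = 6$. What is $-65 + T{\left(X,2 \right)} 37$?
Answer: $342$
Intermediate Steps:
$T{\left(J,H \right)} = 5 + J$
$-65 + T{\left(X,2 \right)} 37 = -65 + \left(5 + 6\right) 37 = -65 + 11 \cdot 37 = -65 + 407 = 342$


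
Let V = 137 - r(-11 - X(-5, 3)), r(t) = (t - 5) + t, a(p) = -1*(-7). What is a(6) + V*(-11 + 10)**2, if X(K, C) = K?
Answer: 161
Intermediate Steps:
a(p) = 7
r(t) = -5 + 2*t (r(t) = (-5 + t) + t = -5 + 2*t)
V = 154 (V = 137 - (-5 + 2*(-11 - 1*(-5))) = 137 - (-5 + 2*(-11 + 5)) = 137 - (-5 + 2*(-6)) = 137 - (-5 - 12) = 137 - 1*(-17) = 137 + 17 = 154)
a(6) + V*(-11 + 10)**2 = 7 + 154*(-11 + 10)**2 = 7 + 154*(-1)**2 = 7 + 154*1 = 7 + 154 = 161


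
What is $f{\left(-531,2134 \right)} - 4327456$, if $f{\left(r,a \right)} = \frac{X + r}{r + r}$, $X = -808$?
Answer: $- \frac{4595756933}{1062} \approx -4.3275 \cdot 10^{6}$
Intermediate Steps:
$f{\left(r,a \right)} = \frac{-808 + r}{2 r}$ ($f{\left(r,a \right)} = \frac{-808 + r}{r + r} = \frac{-808 + r}{2 r}$)
$f{\left(-531,2134 \right)} - 4327456 = \frac{-808 - 531}{2 \left(-531\right)} - 4327456 = \frac{1}{2} \left(- \frac{1}{531}\right) \left(-1339\right) - 4327456 = \frac{1339}{1062} - 4327456 = - \frac{4595756933}{1062}$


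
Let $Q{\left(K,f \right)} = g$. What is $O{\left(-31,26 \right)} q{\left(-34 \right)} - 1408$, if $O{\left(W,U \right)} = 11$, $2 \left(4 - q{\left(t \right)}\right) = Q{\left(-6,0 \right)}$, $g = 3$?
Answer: $- \frac{2761}{2} \approx -1380.5$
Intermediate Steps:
$Q{\left(K,f \right)} = 3$
$q{\left(t \right)} = \frac{5}{2}$ ($q{\left(t \right)} = 4 - \frac{3}{2} = \frac{5}{2}$)
$O{\left(-31,26 \right)} q{\left(-34 \right)} - 1408 = 11 \cdot \frac{5}{2} - 1408 = \frac{55}{2} - 1408 = - \frac{2761}{2}$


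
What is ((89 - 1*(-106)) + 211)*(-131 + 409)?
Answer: 112868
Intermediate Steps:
((89 - 1*(-106)) + 211)*(-131 + 409) = ((89 + 106) + 211)*278 = (195 + 211)*278 = 406*278 = 112868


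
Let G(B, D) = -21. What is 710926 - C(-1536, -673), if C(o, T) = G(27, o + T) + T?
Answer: 711620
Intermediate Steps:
C(o, T) = -21 + T
710926 - C(-1536, -673) = 710926 - (-21 - 673) = 710926 - 1*(-694) = 710926 + 694 = 711620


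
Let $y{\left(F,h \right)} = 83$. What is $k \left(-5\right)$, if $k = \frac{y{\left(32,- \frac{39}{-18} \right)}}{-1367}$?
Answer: $\frac{415}{1367} \approx 0.30358$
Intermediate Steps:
$k = - \frac{83}{1367}$ ($k = \frac{83}{-1367} = 83 \left(- \frac{1}{1367}\right) = - \frac{83}{1367} \approx -0.060717$)
$k \left(-5\right) = \left(- \frac{83}{1367}\right) \left(-5\right) = \frac{415}{1367}$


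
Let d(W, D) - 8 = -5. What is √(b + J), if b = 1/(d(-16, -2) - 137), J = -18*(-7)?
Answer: √2262322/134 ≈ 11.225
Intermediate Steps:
d(W, D) = 3 (d(W, D) = 8 - 5 = 3)
J = 126
b = -1/134 (b = 1/(3 - 137) = 1/(-134) = -1/134 ≈ -0.0074627)
√(b + J) = √(-1/134 + 126) = √(16883/134) = √2262322/134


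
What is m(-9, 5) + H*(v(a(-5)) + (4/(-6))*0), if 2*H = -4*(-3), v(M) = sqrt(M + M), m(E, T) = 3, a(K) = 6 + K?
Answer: 3 + 6*sqrt(2) ≈ 11.485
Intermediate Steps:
v(M) = sqrt(2)*sqrt(M) (v(M) = sqrt(2*M) = sqrt(2)*sqrt(M))
H = 6 (H = (-4*(-3))/2 = (1/2)*12 = 6)
m(-9, 5) + H*(v(a(-5)) + (4/(-6))*0) = 3 + 6*(sqrt(2)*sqrt(6 - 5) + (4/(-6))*0) = 3 + 6*(sqrt(2)*sqrt(1) + (4*(-1/6))*0) = 3 + 6*(sqrt(2)*1 - 2/3*0) = 3 + 6*(sqrt(2) + 0) = 3 + 6*sqrt(2)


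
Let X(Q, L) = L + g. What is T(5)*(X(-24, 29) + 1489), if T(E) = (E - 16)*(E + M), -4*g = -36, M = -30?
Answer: 419925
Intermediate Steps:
g = 9 (g = -¼*(-36) = 9)
X(Q, L) = 9 + L (X(Q, L) = L + 9 = 9 + L)
T(E) = (-30 + E)*(-16 + E) (T(E) = (E - 16)*(E - 30) = (-16 + E)*(-30 + E) = (-30 + E)*(-16 + E))
T(5)*(X(-24, 29) + 1489) = (480 + 5² - 46*5)*((9 + 29) + 1489) = (480 + 25 - 230)*(38 + 1489) = 275*1527 = 419925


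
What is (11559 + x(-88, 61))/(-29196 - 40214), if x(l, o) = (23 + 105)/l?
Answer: -127133/763510 ≈ -0.16651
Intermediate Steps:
x(l, o) = 128/l
(11559 + x(-88, 61))/(-29196 - 40214) = (11559 + 128/(-88))/(-29196 - 40214) = (11559 + 128*(-1/88))/(-69410) = (11559 - 16/11)*(-1/69410) = (127133/11)*(-1/69410) = -127133/763510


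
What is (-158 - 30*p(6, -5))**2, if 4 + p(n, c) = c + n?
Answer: 4624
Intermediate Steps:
p(n, c) = -4 + c + n (p(n, c) = -4 + (c + n) = -4 + c + n)
(-158 - 30*p(6, -5))**2 = (-158 - 30*(-4 - 5 + 6))**2 = (-158 - 30*(-3))**2 = (-158 + 90)**2 = (-68)**2 = 4624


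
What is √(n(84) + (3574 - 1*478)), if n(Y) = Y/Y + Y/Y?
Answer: √3098 ≈ 55.660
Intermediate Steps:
n(Y) = 2 (n(Y) = 1 + 1 = 2)
√(n(84) + (3574 - 1*478)) = √(2 + (3574 - 1*478)) = √(2 + (3574 - 478)) = √(2 + 3096) = √3098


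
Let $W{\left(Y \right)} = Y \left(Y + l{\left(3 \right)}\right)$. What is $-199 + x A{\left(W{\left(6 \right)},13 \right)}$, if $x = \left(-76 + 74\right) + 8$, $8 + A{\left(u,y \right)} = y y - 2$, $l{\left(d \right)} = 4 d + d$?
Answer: $755$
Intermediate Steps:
$l{\left(d \right)} = 5 d$
$W{\left(Y \right)} = Y \left(15 + Y\right)$ ($W{\left(Y \right)} = Y \left(Y + 5 \cdot 3\right) = Y \left(Y + 15\right) = Y \left(15 + Y\right)$)
$A{\left(u,y \right)} = -10 + y^{2}$ ($A{\left(u,y \right)} = -8 + \left(y y - 2\right) = -8 + \left(y^{2} - 2\right) = -8 + \left(-2 + y^{2}\right) = -10 + y^{2}$)
$x = 6$ ($x = -2 + 8 = 6$)
$-199 + x A{\left(W{\left(6 \right)},13 \right)} = -199 + 6 \left(-10 + 13^{2}\right) = -199 + 6 \left(-10 + 169\right) = -199 + 6 \cdot 159 = -199 + 954 = 755$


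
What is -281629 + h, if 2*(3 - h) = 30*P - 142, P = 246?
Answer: -285245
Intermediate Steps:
h = -3616 (h = 3 - (30*246 - 142)/2 = 3 - (7380 - 142)/2 = 3 - 1/2*7238 = 3 - 3619 = -3616)
-281629 + h = -281629 - 3616 = -285245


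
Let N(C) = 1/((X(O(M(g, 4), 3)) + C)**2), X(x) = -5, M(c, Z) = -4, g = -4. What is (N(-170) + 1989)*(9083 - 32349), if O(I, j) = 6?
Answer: -1417204789516/30625 ≈ -4.6276e+7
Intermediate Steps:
N(C) = (-5 + C)**(-2) (N(C) = 1/((-5 + C)**2) = (-5 + C)**(-2))
(N(-170) + 1989)*(9083 - 32349) = ((-5 - 170)**(-2) + 1989)*(9083 - 32349) = ((-175)**(-2) + 1989)*(-23266) = (1/30625 + 1989)*(-23266) = (60913126/30625)*(-23266) = -1417204789516/30625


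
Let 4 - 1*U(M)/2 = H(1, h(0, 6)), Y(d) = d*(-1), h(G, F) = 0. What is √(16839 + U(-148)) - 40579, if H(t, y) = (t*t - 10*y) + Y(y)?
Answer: -40579 + √16845 ≈ -40449.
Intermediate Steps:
Y(d) = -d
H(t, y) = t² - 11*y (H(t, y) = (t*t - 10*y) - y = (t² - 10*y) - y = t² - 11*y)
U(M) = 6 (U(M) = 8 - 2*(1² - 11*0) = 8 - 2*(1 + 0) = 8 - 2*1 = 8 - 2 = 6)
√(16839 + U(-148)) - 40579 = √(16839 + 6) - 40579 = √16845 - 40579 = -40579 + √16845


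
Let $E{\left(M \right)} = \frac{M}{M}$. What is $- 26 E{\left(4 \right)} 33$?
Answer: $-858$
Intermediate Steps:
$E{\left(M \right)} = 1$
$- 26 E{\left(4 \right)} 33 = \left(-26\right) 1 \cdot 33 = \left(-26\right) 33 = -858$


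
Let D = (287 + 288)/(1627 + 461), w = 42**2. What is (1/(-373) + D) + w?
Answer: 1374057923/778824 ≈ 1764.3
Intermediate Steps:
w = 1764
D = 575/2088 ≈ 0.27538
(1/(-373) + D) + w = (1/(-373) + 575/2088) + 1764 = (-1/373 + 575/2088) + 1764 = 212387/778824 + 1764 = 1374057923/778824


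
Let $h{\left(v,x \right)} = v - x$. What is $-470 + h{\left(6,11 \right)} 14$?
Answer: $-540$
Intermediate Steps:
$-470 + h{\left(6,11 \right)} 14 = -470 + \left(6 - 11\right) 14 = -470 - 70 = -540$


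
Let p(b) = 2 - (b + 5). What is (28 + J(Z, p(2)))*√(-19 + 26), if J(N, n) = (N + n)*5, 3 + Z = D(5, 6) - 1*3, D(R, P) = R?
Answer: -2*√7 ≈ -5.2915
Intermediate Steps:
Z = -1 (Z = -3 + (5 - 1*3) = -3 + (5 - 3) = -3 + 2 = -1)
p(b) = -3 - b (p(b) = 2 - (5 + b) = 2 + (-5 - b) = -3 - b)
J(N, n) = 5*N + 5*n
(28 + J(Z, p(2)))*√(-19 + 26) = (28 + (5*(-1) + 5*(-3 - 1*2)))*√(-19 + 26) = (28 + (-5 + 5*(-3 - 2)))*√7 = (28 + (-5 + 5*(-5)))*√7 = (28 + (-5 - 25))*√7 = (28 - 30)*√7 = -2*√7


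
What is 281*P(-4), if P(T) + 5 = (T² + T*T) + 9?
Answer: 10116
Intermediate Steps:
P(T) = 4 + 2*T² (P(T) = -5 + ((T² + T*T) + 9) = -5 + ((T² + T²) + 9) = -5 + (2*T² + 9) = -5 + (9 + 2*T²) = 4 + 2*T²)
281*P(-4) = 281*(4 + 2*(-4)²) = 281*(4 + 2*16) = 281*(4 + 32) = 281*36 = 10116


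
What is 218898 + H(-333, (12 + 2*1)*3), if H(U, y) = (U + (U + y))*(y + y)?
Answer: 166482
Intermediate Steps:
H(U, y) = 2*y*(y + 2*U) (H(U, y) = (y + 2*U)*(2*y) = 2*y*(y + 2*U))
218898 + H(-333, (12 + 2*1)*3) = 218898 + 2*((12 + 2*1)*3)*((12 + 2*1)*3 + 2*(-333)) = 218898 + 2*((12 + 2)*3)*((12 + 2)*3 - 666) = 218898 + 2*(14*3)*(14*3 - 666) = 218898 + 2*42*(42 - 666) = 218898 + 2*42*(-624) = 218898 - 52416 = 166482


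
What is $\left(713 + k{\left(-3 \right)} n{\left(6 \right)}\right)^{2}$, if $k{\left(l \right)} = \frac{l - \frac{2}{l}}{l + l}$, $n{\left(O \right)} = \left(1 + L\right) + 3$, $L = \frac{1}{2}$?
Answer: $\frac{8173881}{16} \approx 5.1087 \cdot 10^{5}$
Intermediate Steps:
$L = \frac{1}{2} \approx 0.5$
$n{\left(O \right)} = \frac{9}{2}$ ($n{\left(O \right)} = \left(1 + \frac{1}{2}\right) + 3 = \frac{3}{2} + 3 = \frac{9}{2}$)
$k{\left(l \right)} = \frac{l - \frac{2}{l}}{2 l}$
$\left(713 + k{\left(-3 \right)} n{\left(6 \right)}\right)^{2} = \left(713 + \left(\frac{1}{2} - \frac{1}{9}\right) \frac{9}{2}\right)^{2} = \left(713 + \frac{7}{18} \cdot \frac{9}{2}\right)^{2} = \left(713 + \frac{7}{4}\right)^{2} = \left(\frac{2859}{4}\right)^{2} = \frac{8173881}{16}$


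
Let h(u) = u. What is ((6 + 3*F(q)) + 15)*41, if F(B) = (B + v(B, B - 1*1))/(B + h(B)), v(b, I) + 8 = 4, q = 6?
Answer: 1763/2 ≈ 881.50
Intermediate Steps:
v(b, I) = -4 (v(b, I) = -8 + 4 = -4)
F(B) = (-4 + B)/(2*B) (F(B) = (B - 4)/(B + B) = (-4 + B)/((2*B)) = (-4 + B)*(1/(2*B)) = (-4 + B)/(2*B))
((6 + 3*F(q)) + 15)*41 = ((6 + 3*((½)*(-4 + 6)/6)) + 15)*41 = ((6 + 3*((½)*(⅙)*2)) + 15)*41 = ((6 + 3*(⅙)) + 15)*41 = ((6 + ½) + 15)*41 = (13/2 + 15)*41 = (43/2)*41 = 1763/2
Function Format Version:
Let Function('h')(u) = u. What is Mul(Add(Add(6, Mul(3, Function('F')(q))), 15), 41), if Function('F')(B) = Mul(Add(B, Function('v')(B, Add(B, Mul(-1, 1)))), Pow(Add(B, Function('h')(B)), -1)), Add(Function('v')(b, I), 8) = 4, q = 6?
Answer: Rational(1763, 2) ≈ 881.50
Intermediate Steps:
Function('v')(b, I) = -4 (Function('v')(b, I) = Add(-8, 4) = -4)
Function('F')(B) = Mul(Rational(1, 2), Pow(B, -1), Add(-4, B)) (Function('F')(B) = Mul(Add(B, -4), Pow(Add(B, B), -1)) = Mul(Add(-4, B), Pow(Mul(2, B), -1)) = Mul(Add(-4, B), Mul(Rational(1, 2), Pow(B, -1))) = Mul(Rational(1, 2), Pow(B, -1), Add(-4, B)))
Mul(Add(Add(6, Mul(3, Function('F')(q))), 15), 41) = Mul(Add(Add(6, Mul(3, Mul(Rational(1, 2), Pow(6, -1), Add(-4, 6)))), 15), 41) = Mul(Add(Add(6, Mul(3, Mul(Rational(1, 2), Rational(1, 6), 2))), 15), 41) = Mul(Add(Add(6, Mul(3, Rational(1, 6))), 15), 41) = Mul(Add(Add(6, Rational(1, 2)), 15), 41) = Mul(Add(Rational(13, 2), 15), 41) = Mul(Rational(43, 2), 41) = Rational(1763, 2)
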